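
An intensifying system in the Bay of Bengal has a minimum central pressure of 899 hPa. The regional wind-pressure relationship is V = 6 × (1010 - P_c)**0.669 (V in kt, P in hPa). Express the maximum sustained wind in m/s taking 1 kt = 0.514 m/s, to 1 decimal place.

72.0 m/s

ΔP = 1010 − 899 = 111 hPa.
V ≈ 6 × 111^0.669 = 6 × 23.352 ≈ 140.111 kt.
140.111 × 0.514 ≈ 72.02 m/s → 72.0 m/s.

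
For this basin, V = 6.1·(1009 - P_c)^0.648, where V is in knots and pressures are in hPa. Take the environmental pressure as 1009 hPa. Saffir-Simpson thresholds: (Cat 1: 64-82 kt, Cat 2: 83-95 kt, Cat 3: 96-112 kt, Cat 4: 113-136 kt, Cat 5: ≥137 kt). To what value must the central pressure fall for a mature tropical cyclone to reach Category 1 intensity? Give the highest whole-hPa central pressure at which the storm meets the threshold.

971 hPa

Category 1 begins at V = 64 kt.
Required ΔP = (64/6.1)^(1/0.648) = 10.492^1.543 ≈ 37.62 hPa.
P_c ≤ 1009 − 37.62 = 971.38, so the highest integer P_c is 971 hPa.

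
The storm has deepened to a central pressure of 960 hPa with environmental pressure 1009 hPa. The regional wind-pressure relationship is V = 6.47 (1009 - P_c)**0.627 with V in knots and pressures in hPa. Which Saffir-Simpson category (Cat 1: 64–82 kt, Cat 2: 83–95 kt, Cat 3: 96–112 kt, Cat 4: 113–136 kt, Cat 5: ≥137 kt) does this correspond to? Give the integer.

1

ΔP = 1009 − 960 = 49 hPa.
V ≈ 6.47 × 49^0.627 = 6.47 × 11.48 ≈ 74 kt.
74 kt falls in the Category 1 band.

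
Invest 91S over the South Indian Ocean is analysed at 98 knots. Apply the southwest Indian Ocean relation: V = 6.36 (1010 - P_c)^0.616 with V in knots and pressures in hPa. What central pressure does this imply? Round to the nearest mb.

925 mb

ΔP = (V / 6.36)^(1/0.616) = (98/6.36)^1.623.
98/6.36 = 15.409; 15.409^1.623 ≈ 84.76 mb.
P_c = 1010 − 84.76 = 925.24 ≈ 925 mb.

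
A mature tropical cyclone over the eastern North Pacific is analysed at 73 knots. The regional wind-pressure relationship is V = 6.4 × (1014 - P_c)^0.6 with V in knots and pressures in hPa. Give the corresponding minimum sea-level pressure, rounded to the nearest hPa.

ΔP = (V / 6.4)^(1/0.6) = (73/6.4)^1.667.
73/6.4 = 11.406; 11.406^1.667 ≈ 57.80 hPa.
P_c = 1014 − 57.80 = 956.20 ≈ 956 hPa.

956 hPa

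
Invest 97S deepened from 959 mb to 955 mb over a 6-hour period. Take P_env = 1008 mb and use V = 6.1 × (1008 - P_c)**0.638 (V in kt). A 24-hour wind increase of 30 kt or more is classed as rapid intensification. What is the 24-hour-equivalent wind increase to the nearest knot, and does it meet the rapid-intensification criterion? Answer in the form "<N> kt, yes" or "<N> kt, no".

V₁: ΔP = 49, V ≈ 6.1 × 49^0.638 ≈ 73.06 kt.
V₂: ΔP = 53, V ≈ 6.1 × 53^0.638 ≈ 76.81 kt.
ΔV over 6 h = 3.75 kt → 24 h equivalent = 3.75 × 24/6 ≈ 15.00 kt.
15 kt < 30 kt ⇒ not rapid intensification.

15 kt, no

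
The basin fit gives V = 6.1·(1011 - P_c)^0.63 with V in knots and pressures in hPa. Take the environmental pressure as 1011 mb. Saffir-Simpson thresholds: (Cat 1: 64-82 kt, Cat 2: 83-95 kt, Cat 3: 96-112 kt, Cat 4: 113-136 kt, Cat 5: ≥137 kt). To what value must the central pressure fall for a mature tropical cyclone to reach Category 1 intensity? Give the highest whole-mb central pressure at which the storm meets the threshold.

Category 1 begins at V = 64 kt.
Required ΔP = (64/6.1)^(1/0.63) = 10.492^1.587 ≈ 41.73 mb.
P_c ≤ 1011 − 41.73 = 969.27, so the highest integer P_c is 969 mb.

969 mb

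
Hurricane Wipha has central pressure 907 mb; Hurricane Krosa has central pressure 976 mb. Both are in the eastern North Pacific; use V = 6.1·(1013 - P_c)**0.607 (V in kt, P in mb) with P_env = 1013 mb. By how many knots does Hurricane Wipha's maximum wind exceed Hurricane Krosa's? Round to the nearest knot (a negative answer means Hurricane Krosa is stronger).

49 kt

Hurricane Wipha: ΔP = 106; V ≈ 6.1 × 106^0.607 ≈ 103.44 kt.
Hurricane Krosa: ΔP = 37; V ≈ 6.1 × 37^0.607 ≈ 54.60 kt.
Difference ≈ 103.44 − 54.60 = 48.84 → 49 kt.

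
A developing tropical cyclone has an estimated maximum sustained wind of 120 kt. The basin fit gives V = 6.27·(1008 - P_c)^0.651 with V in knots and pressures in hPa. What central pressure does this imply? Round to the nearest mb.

ΔP = (V / 6.27)^(1/0.651) = (120/6.27)^1.536.
120/6.27 = 19.139; 19.139^1.536 ≈ 93.14 mb.
P_c = 1008 − 93.14 = 914.86 ≈ 915 mb.

915 mb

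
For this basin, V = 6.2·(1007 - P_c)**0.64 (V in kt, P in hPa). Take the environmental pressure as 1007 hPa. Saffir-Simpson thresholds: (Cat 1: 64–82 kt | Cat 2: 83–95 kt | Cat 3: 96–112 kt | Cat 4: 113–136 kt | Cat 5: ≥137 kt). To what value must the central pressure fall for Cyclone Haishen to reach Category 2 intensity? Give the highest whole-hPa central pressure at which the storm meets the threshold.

Category 2 begins at V = 83 kt.
Required ΔP = (83/6.2)^(1/0.64) = 13.387^1.562 ≈ 57.60 hPa.
P_c ≤ 1007 − 57.60 = 949.40, so the highest integer P_c is 949 hPa.

949 hPa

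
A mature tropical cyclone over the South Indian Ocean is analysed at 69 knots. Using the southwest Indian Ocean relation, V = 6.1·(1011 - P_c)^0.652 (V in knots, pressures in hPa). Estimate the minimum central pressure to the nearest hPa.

ΔP = (V / 6.1)^(1/0.652) = (69/6.1)^1.534.
69/6.1 = 11.311; 11.311^1.534 ≈ 41.29 hPa.
P_c = 1011 − 41.29 = 969.71 ≈ 970 hPa.

970 hPa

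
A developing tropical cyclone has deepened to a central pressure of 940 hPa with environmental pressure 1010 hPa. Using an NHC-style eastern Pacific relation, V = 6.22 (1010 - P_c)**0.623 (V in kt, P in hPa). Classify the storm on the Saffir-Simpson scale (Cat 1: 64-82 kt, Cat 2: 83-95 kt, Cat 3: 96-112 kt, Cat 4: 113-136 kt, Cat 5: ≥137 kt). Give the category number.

ΔP = 1010 − 940 = 70 hPa.
V ≈ 6.22 × 70^0.623 = 6.22 × 14.11 ≈ 88 kt.
88 kt falls in the Category 2 band.

2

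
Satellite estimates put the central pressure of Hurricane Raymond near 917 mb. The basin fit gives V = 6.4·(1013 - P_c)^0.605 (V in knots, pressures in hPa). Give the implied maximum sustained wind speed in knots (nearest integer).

ΔP = 1013 − 917 = 96 mb.
96^0.605 ≈ 15.822.
V ≈ 6.4 × 15.822 ≈ 101.3 kt.

101 kt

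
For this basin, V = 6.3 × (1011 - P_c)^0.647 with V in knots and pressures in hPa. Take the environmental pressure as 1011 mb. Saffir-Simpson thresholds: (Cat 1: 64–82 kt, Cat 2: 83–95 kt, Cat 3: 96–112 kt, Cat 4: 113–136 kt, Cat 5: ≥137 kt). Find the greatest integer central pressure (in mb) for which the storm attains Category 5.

894 mb

Category 5 begins at V = 137 kt.
Required ΔP = (137/6.3)^(1/0.647) = 21.746^1.546 ≈ 116.69 mb.
P_c ≤ 1011 − 116.69 = 894.31, so the highest integer P_c is 894 mb.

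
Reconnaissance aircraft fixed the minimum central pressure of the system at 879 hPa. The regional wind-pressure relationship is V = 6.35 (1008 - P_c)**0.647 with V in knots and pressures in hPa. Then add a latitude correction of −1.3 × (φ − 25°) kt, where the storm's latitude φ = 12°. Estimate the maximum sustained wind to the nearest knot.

ΔP = 1008 − 879 = 129 hPa.
129^0.647 ≈ 23.203.
V ≈ 6.35 × 23.203 ≈ 147.3 kt.
Latitude correction: −1.3 × (12 − 25) = 16.9 kt.
Corrected V ≈ 164.2 kt → 164 kt.

164 kt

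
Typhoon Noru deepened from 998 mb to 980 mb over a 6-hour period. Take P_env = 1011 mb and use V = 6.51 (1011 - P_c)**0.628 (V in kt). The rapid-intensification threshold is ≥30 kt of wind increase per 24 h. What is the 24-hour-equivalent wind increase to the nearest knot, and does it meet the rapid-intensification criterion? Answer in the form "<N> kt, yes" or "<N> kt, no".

95 kt, yes

V₁: ΔP = 13, V ≈ 6.51 × 13^0.628 ≈ 32.59 kt.
V₂: ΔP = 31, V ≈ 6.51 × 31^0.628 ≈ 56.25 kt.
ΔV over 6 h = 23.66 kt → 24 h equivalent = 23.66 × 24/6 ≈ 94.64 kt.
95 kt ≥ 30 kt ⇒ rapid intensification.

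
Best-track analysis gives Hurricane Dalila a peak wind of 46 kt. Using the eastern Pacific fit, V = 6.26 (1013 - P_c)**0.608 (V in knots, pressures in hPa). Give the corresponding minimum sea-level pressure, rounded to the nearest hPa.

986 hPa

ΔP = (V / 6.26)^(1/0.608) = (46/6.26)^1.645.
46/6.26 = 7.348; 7.348^1.645 ≈ 26.59 hPa.
P_c = 1013 − 26.59 = 986.41 ≈ 986 hPa.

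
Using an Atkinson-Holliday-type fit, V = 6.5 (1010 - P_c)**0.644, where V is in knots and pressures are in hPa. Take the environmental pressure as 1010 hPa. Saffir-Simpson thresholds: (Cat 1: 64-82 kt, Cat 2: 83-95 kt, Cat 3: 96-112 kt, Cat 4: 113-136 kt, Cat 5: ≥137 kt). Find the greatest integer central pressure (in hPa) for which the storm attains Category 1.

975 hPa

Category 1 begins at V = 64 kt.
Required ΔP = (64/6.5)^(1/0.644) = 9.846^1.553 ≈ 34.86 hPa.
P_c ≤ 1010 − 34.86 = 975.14, so the highest integer P_c is 975 hPa.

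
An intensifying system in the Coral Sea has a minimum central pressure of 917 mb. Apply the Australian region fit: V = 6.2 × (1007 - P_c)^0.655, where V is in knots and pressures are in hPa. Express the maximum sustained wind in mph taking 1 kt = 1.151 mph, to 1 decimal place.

ΔP = 1007 − 917 = 90 mb.
V ≈ 6.2 × 90^0.655 = 6.2 × 19.056 ≈ 118.146 kt.
118.146 × 1.151 ≈ 135.99 mph → 136.0 mph.

136.0 mph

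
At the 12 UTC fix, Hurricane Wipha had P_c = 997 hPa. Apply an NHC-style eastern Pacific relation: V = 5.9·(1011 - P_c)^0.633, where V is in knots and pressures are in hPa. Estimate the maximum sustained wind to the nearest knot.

ΔP = 1011 − 997 = 14 hPa.
14^0.633 ≈ 5.315.
V ≈ 5.9 × 5.315 ≈ 31.4 kt.

31 kt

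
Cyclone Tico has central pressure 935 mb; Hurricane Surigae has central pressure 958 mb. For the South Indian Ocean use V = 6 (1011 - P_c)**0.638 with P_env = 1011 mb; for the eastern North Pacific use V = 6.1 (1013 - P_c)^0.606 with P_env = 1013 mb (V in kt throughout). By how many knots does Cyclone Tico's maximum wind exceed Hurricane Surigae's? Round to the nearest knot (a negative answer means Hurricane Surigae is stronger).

Cyclone Tico: ΔP = 76; V ≈ 6 × 76^0.638 ≈ 95.08 kt.
Hurricane Surigae: ΔP = 55; V ≈ 6.1 × 55^0.606 ≈ 69.18 kt.
Difference ≈ 95.08 − 69.18 = 25.90 → 26 kt.

26 kt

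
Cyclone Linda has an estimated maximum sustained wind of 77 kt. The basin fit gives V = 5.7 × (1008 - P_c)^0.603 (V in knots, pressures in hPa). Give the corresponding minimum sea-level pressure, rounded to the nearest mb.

ΔP = (V / 5.7)^(1/0.603) = (77/5.7)^1.658.
77/5.7 = 13.509; 13.509^1.658 ≈ 74.99 mb.
P_c = 1008 − 74.99 = 933.01 ≈ 933 mb.

933 mb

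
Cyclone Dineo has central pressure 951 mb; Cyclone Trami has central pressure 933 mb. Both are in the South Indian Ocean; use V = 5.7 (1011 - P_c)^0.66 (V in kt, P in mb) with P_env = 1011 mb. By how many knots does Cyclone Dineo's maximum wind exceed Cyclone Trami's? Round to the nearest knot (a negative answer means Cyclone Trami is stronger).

Cyclone Dineo: ΔP = 60; V ≈ 5.7 × 60^0.66 ≈ 85.01 kt.
Cyclone Trami: ΔP = 78; V ≈ 5.7 × 78^0.66 ≈ 101.08 kt.
Difference ≈ 85.01 − 101.08 = -16.07 → -16 kt.

-16 kt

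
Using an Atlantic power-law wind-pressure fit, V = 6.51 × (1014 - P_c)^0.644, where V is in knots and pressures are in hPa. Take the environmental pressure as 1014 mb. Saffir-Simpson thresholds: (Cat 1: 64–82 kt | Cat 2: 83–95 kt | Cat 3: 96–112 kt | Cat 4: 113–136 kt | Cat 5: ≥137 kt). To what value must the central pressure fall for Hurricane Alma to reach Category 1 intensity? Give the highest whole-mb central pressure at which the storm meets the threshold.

979 mb

Category 1 begins at V = 64 kt.
Required ΔP = (64/6.51)^(1/0.644) = 9.831^1.553 ≈ 34.78 mb.
P_c ≤ 1014 − 34.78 = 979.22, so the highest integer P_c is 979 mb.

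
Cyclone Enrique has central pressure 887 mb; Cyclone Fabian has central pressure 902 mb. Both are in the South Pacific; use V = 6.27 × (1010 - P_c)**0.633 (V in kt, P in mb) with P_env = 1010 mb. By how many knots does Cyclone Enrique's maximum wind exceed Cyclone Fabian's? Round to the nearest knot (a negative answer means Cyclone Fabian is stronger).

10 kt

Cyclone Enrique: ΔP = 123; V ≈ 6.27 × 123^0.633 ≈ 131.88 kt.
Cyclone Fabian: ΔP = 108; V ≈ 6.27 × 108^0.633 ≈ 121.46 kt.
Difference ≈ 131.88 − 121.46 = 10.42 → 10 kt.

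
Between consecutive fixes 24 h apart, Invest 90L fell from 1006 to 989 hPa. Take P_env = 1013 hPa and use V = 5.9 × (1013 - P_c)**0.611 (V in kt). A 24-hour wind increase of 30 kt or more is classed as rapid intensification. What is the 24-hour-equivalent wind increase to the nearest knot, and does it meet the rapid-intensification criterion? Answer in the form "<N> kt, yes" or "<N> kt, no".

22 kt, no

V₁: ΔP = 7, V ≈ 5.9 × 7^0.611 ≈ 19.37 kt.
V₂: ΔP = 24, V ≈ 5.9 × 24^0.611 ≈ 41.13 kt.
ΔV over 24 h = 21.76 kt → 24 h equivalent = 21.76 × 24/24 ≈ 21.76 kt.
22 kt < 30 kt ⇒ not rapid intensification.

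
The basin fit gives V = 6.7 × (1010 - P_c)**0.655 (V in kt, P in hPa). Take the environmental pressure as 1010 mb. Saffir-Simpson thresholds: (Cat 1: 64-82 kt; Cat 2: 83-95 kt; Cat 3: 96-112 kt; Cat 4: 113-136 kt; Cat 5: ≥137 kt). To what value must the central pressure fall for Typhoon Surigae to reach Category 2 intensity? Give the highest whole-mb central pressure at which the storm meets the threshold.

963 mb

Category 2 begins at V = 83 kt.
Required ΔP = (83/6.7)^(1/0.655) = 12.388^1.527 ≈ 46.63 mb.
P_c ≤ 1010 − 46.63 = 963.37, so the highest integer P_c is 963 mb.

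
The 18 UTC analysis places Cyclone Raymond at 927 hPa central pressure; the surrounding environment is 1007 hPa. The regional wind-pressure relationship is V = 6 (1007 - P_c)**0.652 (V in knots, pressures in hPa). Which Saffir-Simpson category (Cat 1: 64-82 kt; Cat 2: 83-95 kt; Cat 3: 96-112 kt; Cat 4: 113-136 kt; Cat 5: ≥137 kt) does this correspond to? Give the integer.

3

ΔP = 1007 − 927 = 80 hPa.
V ≈ 6 × 80^0.652 = 6 × 17.41 ≈ 104 kt.
104 kt falls in the Category 3 band.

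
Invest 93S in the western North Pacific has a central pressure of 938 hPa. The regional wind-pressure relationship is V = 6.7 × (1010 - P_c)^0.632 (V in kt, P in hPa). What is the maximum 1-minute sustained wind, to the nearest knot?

100 kt

ΔP = 1010 − 938 = 72 hPa.
72^0.632 ≈ 14.922.
V ≈ 6.7 × 14.922 ≈ 100.0 kt.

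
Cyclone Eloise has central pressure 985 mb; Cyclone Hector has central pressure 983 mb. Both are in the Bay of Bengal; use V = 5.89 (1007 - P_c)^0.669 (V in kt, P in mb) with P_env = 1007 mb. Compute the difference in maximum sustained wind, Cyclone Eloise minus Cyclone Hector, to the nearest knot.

-3 kt

Cyclone Eloise: ΔP = 22; V ≈ 5.89 × 22^0.669 ≈ 46.58 kt.
Cyclone Hector: ΔP = 24; V ≈ 5.89 × 24^0.669 ≈ 49.37 kt.
Difference ≈ 46.58 − 49.37 = -2.79 → -3 kt.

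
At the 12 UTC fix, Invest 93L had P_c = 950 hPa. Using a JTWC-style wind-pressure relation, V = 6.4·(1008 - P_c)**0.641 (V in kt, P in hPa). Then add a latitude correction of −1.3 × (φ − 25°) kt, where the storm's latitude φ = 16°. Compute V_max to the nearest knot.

98 kt

ΔP = 1008 − 950 = 58 hPa.
58^0.641 ≈ 13.501.
V ≈ 6.4 × 13.501 ≈ 86.4 kt.
Latitude correction: −1.3 × (16 − 25) = 11.7 kt.
Corrected V ≈ 98.1 kt → 98 kt.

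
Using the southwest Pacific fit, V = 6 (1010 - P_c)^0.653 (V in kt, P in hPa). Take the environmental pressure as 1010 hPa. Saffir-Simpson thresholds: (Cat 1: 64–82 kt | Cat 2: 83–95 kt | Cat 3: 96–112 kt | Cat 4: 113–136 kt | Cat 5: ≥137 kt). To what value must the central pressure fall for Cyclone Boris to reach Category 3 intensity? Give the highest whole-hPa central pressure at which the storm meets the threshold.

Category 3 begins at V = 96 kt.
Required ΔP = (96/6)^(1/0.653) = 16.000^1.531 ≈ 69.82 hPa.
P_c ≤ 1010 − 69.82 = 940.18, so the highest integer P_c is 940 hPa.

940 hPa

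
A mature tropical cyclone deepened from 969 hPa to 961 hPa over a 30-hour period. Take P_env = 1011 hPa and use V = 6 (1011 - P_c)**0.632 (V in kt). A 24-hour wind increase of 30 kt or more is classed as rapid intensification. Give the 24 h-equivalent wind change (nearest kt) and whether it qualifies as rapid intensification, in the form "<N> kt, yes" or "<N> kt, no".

6 kt, no

V₁: ΔP = 42, V ≈ 6 × 42^0.632 ≈ 63.69 kt.
V₂: ΔP = 50, V ≈ 6 × 50^0.632 ≈ 71.11 kt.
ΔV over 30 h = 7.42 kt → 24 h equivalent = 7.42 × 24/30 ≈ 5.94 kt.
6 kt < 30 kt ⇒ not rapid intensification.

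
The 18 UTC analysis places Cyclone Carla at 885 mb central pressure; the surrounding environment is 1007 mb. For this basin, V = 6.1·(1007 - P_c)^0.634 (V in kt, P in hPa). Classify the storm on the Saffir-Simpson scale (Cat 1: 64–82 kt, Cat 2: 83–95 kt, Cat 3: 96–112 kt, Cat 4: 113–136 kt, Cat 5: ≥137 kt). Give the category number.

4

ΔP = 1007 − 885 = 122 mb.
V ≈ 6.1 × 122^0.634 = 6.1 × 21.03 ≈ 128 kt.
128 kt falls in the Category 4 band.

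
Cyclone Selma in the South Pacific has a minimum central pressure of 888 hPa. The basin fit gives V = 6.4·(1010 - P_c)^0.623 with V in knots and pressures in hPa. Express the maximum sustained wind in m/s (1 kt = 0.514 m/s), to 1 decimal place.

65.6 m/s

ΔP = 1010 − 888 = 122 hPa.
V ≈ 6.4 × 122^0.623 = 6.4 × 19.944 ≈ 127.639 kt.
127.639 × 0.514 ≈ 65.61 m/s → 65.6 m/s.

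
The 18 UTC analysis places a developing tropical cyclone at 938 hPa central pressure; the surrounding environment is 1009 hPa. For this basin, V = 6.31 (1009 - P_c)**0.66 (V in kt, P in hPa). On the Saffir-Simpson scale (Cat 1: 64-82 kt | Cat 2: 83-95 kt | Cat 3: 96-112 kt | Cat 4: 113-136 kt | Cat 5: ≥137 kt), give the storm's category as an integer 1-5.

3

ΔP = 1009 − 938 = 71 hPa.
V ≈ 6.31 × 71^0.66 = 6.31 × 16.67 ≈ 105 kt.
105 kt falls in the Category 3 band.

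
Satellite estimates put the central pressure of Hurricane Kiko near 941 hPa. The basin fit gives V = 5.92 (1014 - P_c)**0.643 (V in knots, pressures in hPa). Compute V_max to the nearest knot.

ΔP = 1014 − 941 = 73 hPa.
73^0.643 ≈ 15.780.
V ≈ 5.92 × 15.780 ≈ 93.4 kt.

93 kt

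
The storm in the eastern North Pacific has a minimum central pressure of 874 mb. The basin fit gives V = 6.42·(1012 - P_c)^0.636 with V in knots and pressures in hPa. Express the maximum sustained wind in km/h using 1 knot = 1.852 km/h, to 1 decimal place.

273.0 km/h

ΔP = 1012 − 874 = 138 mb.
V ≈ 6.42 × 138^0.636 = 6.42 × 22.960 ≈ 147.400 kt.
147.400 × 1.852 ≈ 272.99 km/h → 273.0 km/h.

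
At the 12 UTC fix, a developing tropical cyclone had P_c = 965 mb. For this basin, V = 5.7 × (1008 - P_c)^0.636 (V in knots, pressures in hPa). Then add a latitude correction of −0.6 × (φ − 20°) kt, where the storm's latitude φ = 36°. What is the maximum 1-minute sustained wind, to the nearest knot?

ΔP = 1008 − 965 = 43 mb.
43^0.636 ≈ 10.937.
V ≈ 5.7 × 10.937 ≈ 62.3 kt.
Latitude correction: −0.6 × (36 − 20) = -9.6 kt.
Corrected V ≈ 52.7 kt → 53 kt.

53 kt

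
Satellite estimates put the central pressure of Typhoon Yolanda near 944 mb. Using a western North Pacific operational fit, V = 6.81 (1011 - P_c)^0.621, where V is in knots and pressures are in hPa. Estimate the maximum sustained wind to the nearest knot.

ΔP = 1011 − 944 = 67 mb.
67^0.621 ≈ 13.614.
V ≈ 6.81 × 13.614 ≈ 92.7 kt.

93 kt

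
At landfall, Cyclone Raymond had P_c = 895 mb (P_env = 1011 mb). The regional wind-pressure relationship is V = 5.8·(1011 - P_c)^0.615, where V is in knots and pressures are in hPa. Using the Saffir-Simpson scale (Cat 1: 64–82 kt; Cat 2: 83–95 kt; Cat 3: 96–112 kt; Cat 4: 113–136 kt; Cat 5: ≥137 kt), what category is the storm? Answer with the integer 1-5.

ΔP = 1011 − 895 = 116 mb.
V ≈ 5.8 × 116^0.615 = 5.8 × 18.61 ≈ 108 kt.
108 kt falls in the Category 3 band.

3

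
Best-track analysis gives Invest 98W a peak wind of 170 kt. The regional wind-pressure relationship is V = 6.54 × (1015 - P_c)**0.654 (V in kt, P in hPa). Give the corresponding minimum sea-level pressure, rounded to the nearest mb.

869 mb

ΔP = (V / 6.54)^(1/0.654) = (170/6.54)^1.529.
170/6.54 = 25.994; 25.994^1.529 ≈ 145.68 mb.
P_c = 1015 − 145.68 = 869.32 ≈ 869 mb.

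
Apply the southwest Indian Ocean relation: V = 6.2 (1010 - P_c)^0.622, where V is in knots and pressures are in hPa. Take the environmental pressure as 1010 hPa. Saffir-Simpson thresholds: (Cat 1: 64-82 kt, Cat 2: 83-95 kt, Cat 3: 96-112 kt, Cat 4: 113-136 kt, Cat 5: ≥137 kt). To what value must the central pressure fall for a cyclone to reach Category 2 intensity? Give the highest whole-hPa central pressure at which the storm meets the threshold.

945 hPa

Category 2 begins at V = 83 kt.
Required ΔP = (83/6.2)^(1/0.622) = 13.387^1.608 ≈ 64.77 hPa.
P_c ≤ 1010 − 64.77 = 945.23, so the highest integer P_c is 945 hPa.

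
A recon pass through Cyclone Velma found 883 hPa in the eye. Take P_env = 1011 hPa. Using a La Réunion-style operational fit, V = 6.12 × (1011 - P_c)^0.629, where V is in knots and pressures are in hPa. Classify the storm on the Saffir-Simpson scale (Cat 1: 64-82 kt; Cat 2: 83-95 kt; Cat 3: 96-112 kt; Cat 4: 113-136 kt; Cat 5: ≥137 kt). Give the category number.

4

ΔP = 1011 − 883 = 128 hPa.
V ≈ 6.12 × 128^0.629 = 6.12 × 21.16 ≈ 129 kt.
129 kt falls in the Category 4 band.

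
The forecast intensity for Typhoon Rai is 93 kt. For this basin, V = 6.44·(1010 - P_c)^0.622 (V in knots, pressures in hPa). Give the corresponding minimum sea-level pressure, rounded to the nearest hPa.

937 hPa

ΔP = (V / 6.44)^(1/0.622) = (93/6.44)^1.608.
93/6.44 = 14.441; 14.441^1.608 ≈ 73.17 hPa.
P_c = 1010 − 73.17 = 936.83 ≈ 937 hPa.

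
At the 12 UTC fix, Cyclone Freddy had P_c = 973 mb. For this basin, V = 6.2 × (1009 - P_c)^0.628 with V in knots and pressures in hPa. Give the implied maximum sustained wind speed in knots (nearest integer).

59 kt

ΔP = 1009 − 973 = 36 mb.
36^0.628 ≈ 9.492.
V ≈ 6.2 × 9.492 ≈ 58.9 kt.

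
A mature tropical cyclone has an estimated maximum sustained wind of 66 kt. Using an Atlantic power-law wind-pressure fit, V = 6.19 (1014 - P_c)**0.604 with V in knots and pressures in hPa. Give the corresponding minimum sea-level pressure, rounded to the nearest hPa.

964 hPa

ΔP = (V / 6.19)^(1/0.604) = (66/6.19)^1.656.
66/6.19 = 10.662; 10.662^1.656 ≈ 50.32 hPa.
P_c = 1014 − 50.32 = 963.68 ≈ 964 hPa.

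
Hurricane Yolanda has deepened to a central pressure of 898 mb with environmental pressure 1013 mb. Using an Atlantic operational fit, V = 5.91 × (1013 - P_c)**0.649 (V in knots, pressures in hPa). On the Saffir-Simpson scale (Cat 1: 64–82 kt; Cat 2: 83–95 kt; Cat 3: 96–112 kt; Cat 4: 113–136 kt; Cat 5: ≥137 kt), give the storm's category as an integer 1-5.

ΔP = 1013 − 898 = 115 mb.
V ≈ 5.91 × 115^0.649 = 5.91 × 21.75 ≈ 129 kt.
129 kt falls in the Category 4 band.

4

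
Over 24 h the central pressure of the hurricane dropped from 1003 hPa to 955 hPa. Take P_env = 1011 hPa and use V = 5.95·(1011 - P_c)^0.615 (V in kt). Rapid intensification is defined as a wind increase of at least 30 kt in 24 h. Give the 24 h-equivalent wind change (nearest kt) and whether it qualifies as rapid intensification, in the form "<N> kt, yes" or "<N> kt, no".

49 kt, yes

V₁: ΔP = 8, V ≈ 5.95 × 8^0.615 ≈ 21.38 kt.
V₂: ΔP = 56, V ≈ 5.95 × 56^0.615 ≈ 70.74 kt.
ΔV over 24 h = 49.36 kt → 24 h equivalent = 49.36 × 24/24 ≈ 49.36 kt.
49 kt ≥ 30 kt ⇒ rapid intensification.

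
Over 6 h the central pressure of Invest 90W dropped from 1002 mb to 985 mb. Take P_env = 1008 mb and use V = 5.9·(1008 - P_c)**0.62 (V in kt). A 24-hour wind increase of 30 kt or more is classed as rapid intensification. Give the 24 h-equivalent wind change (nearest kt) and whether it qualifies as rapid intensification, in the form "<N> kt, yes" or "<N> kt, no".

V₁: ΔP = 6, V ≈ 5.9 × 6^0.62 ≈ 17.92 kt.
V₂: ΔP = 23, V ≈ 5.9 × 23^0.62 ≈ 41.22 kt.
ΔV over 6 h = 23.30 kt → 24 h equivalent = 23.30 × 24/6 ≈ 93.20 kt.
93 kt ≥ 30 kt ⇒ rapid intensification.

93 kt, yes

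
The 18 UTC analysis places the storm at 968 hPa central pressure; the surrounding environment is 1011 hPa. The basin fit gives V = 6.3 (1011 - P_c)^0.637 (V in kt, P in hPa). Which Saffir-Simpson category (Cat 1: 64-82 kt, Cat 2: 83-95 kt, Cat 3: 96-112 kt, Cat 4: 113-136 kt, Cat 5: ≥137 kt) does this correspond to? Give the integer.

1

ΔP = 1011 − 968 = 43 hPa.
V ≈ 6.3 × 43^0.637 = 6.3 × 10.98 ≈ 69 kt.
69 kt falls in the Category 1 band.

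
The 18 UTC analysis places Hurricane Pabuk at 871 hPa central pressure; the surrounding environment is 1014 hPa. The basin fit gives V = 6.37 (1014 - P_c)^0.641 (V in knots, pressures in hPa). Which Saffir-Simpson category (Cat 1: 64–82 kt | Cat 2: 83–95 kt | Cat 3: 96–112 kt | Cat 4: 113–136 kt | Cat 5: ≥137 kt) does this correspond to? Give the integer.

5

ΔP = 1014 − 871 = 143 hPa.
V ≈ 6.37 × 143^0.641 = 6.37 × 24.08 ≈ 153 kt.
153 kt falls in the Category 5 band.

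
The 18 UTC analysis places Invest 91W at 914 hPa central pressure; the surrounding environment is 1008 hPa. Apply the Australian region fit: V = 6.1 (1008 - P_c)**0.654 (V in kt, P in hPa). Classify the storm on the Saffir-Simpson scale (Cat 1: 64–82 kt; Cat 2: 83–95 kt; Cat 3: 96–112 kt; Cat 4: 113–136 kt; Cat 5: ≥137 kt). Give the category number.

ΔP = 1008 − 914 = 94 hPa.
V ≈ 6.1 × 94^0.654 = 6.1 × 19.52 ≈ 119 kt.
119 kt falls in the Category 4 band.

4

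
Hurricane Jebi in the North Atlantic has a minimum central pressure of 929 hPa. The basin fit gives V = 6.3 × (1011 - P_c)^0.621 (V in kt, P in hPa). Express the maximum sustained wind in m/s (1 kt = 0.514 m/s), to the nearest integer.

50 m/s

ΔP = 1011 − 929 = 82 hPa.
V ≈ 6.3 × 82^0.621 = 6.3 × 15.434 ≈ 97.234 kt.
97.234 × 0.514 ≈ 49.98 m/s → 50 m/s.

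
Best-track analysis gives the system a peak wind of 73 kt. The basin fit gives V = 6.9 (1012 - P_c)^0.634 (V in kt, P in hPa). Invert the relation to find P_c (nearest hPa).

ΔP = (V / 6.9)^(1/0.634) = (73/6.9)^1.577.
73/6.9 = 10.580; 10.580^1.577 ≈ 41.29 hPa.
P_c = 1012 − 41.29 = 970.71 ≈ 971 hPa.

971 hPa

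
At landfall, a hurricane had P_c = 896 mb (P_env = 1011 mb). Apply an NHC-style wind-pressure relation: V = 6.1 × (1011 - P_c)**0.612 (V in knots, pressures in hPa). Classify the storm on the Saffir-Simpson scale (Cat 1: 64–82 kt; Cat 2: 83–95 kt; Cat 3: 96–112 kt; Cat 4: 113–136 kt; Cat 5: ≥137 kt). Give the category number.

3

ΔP = 1011 − 896 = 115 mb.
V ≈ 6.1 × 115^0.612 = 6.1 × 18.25 ≈ 111 kt.
111 kt falls in the Category 3 band.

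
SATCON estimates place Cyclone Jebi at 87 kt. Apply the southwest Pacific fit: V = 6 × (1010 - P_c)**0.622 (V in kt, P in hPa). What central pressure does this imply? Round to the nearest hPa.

936 hPa

ΔP = (V / 6)^(1/0.622) = (87/6)^1.608.
87/6 = 14.500; 14.500^1.608 ≈ 73.65 hPa.
P_c = 1010 − 73.65 = 936.35 ≈ 936 hPa.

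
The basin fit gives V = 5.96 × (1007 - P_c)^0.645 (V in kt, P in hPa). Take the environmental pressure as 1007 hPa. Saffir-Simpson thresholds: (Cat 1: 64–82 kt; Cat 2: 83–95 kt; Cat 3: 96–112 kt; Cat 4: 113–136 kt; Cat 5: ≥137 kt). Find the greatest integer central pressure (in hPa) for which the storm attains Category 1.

Category 1 begins at V = 64 kt.
Required ΔP = (64/5.96)^(1/0.645) = 10.738^1.550 ≈ 39.66 hPa.
P_c ≤ 1007 − 39.66 = 967.34, so the highest integer P_c is 967 hPa.

967 hPa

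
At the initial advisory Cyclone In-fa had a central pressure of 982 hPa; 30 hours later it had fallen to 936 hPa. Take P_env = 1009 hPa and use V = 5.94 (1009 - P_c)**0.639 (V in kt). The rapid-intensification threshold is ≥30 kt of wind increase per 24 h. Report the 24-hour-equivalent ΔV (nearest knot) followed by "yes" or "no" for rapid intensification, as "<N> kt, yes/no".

V₁: ΔP = 27, V ≈ 5.94 × 27^0.639 ≈ 48.80 kt.
V₂: ΔP = 73, V ≈ 5.94 × 73^0.639 ≈ 92.14 kt.
ΔV over 30 h = 43.34 kt → 24 h equivalent = 43.34 × 24/30 ≈ 34.67 kt.
35 kt ≥ 30 kt ⇒ rapid intensification.

35 kt, yes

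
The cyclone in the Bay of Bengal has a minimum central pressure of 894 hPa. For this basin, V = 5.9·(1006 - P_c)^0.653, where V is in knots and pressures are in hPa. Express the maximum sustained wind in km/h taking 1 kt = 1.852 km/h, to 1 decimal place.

238.0 km/h

ΔP = 1006 − 894 = 112 hPa.
V ≈ 5.9 × 112^0.653 = 5.9 × 21.784 ≈ 128.526 kt.
128.526 × 1.852 ≈ 238.03 km/h → 238.0 km/h.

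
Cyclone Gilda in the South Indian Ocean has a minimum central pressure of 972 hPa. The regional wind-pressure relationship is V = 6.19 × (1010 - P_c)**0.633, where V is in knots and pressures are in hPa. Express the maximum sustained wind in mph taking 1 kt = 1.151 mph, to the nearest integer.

71 mph

ΔP = 1010 − 972 = 38 hPa.
V ≈ 6.19 × 38^0.633 = 6.19 × 10.000 ≈ 61.900 kt.
61.900 × 1.151 ≈ 71.25 mph → 71 mph.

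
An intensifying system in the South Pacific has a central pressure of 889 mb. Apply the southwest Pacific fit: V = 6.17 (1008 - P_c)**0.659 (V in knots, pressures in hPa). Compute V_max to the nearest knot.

144 kt

ΔP = 1008 − 889 = 119 mb.
119^0.659 ≈ 23.323.
V ≈ 6.17 × 23.323 ≈ 143.9 kt.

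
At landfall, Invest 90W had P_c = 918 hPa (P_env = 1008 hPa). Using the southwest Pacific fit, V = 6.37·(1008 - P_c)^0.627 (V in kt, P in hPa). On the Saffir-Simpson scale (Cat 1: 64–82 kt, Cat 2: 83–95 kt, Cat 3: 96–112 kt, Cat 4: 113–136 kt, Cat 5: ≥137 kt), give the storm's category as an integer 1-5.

3

ΔP = 1008 − 918 = 90 hPa.
V ≈ 6.37 × 90^0.627 = 6.37 × 16.80 ≈ 107 kt.
107 kt falls in the Category 3 band.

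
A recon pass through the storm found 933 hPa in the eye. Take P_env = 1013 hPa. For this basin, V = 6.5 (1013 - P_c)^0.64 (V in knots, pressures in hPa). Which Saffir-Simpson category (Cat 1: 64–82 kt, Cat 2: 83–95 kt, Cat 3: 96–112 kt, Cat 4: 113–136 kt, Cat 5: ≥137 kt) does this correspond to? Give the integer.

ΔP = 1013 − 933 = 80 hPa.
V ≈ 6.5 × 80^0.64 = 6.5 × 16.52 ≈ 107 kt.
107 kt falls in the Category 3 band.

3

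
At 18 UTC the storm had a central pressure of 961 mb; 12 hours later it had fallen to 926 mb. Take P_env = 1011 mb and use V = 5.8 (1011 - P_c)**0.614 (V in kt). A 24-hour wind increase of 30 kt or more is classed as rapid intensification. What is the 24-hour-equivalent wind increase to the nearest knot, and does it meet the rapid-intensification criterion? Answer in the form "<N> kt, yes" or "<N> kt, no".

V₁: ΔP = 50, V ≈ 5.8 × 50^0.614 ≈ 64.06 kt.
V₂: ΔP = 85, V ≈ 5.8 × 85^0.614 ≈ 88.73 kt.
ΔV over 12 h = 24.67 kt → 24 h equivalent = 24.67 × 24/12 ≈ 49.34 kt.
49 kt ≥ 30 kt ⇒ rapid intensification.

49 kt, yes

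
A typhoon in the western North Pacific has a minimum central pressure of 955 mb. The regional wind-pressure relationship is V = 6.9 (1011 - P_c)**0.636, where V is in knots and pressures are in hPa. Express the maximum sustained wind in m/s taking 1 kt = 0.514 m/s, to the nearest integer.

ΔP = 1011 − 955 = 56 mb.
V ≈ 6.9 × 56^0.636 = 6.9 × 12.937 ≈ 89.268 kt.
89.268 × 0.514 ≈ 45.88 m/s → 46 m/s.

46 m/s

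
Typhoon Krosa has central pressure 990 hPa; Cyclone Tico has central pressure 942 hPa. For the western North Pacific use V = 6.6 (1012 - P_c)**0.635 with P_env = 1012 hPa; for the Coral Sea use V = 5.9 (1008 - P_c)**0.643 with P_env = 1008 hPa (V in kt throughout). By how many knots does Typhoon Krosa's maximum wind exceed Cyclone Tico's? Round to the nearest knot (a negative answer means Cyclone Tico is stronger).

Typhoon Krosa: ΔP = 22; V ≈ 6.6 × 22^0.635 ≈ 46.99 kt.
Cyclone Tico: ΔP = 66; V ≈ 5.9 × 66^0.643 ≈ 87.26 kt.
Difference ≈ 46.99 − 87.26 = -40.27 → -40 kt.

-40 kt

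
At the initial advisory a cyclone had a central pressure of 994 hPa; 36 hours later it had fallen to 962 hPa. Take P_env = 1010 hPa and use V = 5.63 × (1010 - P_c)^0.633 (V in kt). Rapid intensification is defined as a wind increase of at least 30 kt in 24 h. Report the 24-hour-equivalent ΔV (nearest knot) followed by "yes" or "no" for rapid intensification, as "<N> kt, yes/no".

V₁: ΔP = 16, V ≈ 5.63 × 16^0.633 ≈ 32.56 kt.
V₂: ΔP = 48, V ≈ 5.63 × 48^0.633 ≈ 65.27 kt.
ΔV over 36 h = 32.71 kt → 24 h equivalent = 32.71 × 24/36 ≈ 21.81 kt.
22 kt < 30 kt ⇒ not rapid intensification.

22 kt, no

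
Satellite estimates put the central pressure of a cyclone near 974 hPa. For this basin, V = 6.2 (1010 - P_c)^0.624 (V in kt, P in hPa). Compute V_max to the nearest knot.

58 kt

ΔP = 1010 − 974 = 36 hPa.
36^0.624 ≈ 9.357.
V ≈ 6.2 × 9.357 ≈ 58.0 kt.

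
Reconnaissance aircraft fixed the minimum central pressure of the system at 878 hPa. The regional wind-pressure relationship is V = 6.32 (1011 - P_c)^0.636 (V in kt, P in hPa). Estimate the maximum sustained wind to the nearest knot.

ΔP = 1011 − 878 = 133 hPa.
133^0.636 ≈ 22.427.
V ≈ 6.32 × 22.427 ≈ 141.7 kt.

142 kt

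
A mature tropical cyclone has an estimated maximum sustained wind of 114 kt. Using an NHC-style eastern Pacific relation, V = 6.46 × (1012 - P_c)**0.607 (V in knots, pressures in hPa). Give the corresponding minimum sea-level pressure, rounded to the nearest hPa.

ΔP = (V / 6.46)^(1/0.607) = (114/6.46)^1.647.
114/6.46 = 17.647; 17.647^1.647 ≈ 113.19 hPa.
P_c = 1012 − 113.19 = 898.81 ≈ 899 hPa.

899 hPa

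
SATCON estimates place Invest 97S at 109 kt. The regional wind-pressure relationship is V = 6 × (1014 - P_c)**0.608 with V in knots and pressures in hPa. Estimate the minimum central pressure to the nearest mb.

ΔP = (V / 6)^(1/0.608) = (109/6)^1.645.
109/6 = 18.167; 18.167^1.645 ≈ 117.81 mb.
P_c = 1014 − 117.81 = 896.19 ≈ 896 mb.

896 mb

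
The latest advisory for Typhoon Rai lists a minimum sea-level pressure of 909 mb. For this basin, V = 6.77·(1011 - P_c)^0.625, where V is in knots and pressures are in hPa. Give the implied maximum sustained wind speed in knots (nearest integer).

122 kt

ΔP = 1011 − 909 = 102 mb.
102^0.625 ≈ 18.004.
V ≈ 6.77 × 18.004 ≈ 121.9 kt.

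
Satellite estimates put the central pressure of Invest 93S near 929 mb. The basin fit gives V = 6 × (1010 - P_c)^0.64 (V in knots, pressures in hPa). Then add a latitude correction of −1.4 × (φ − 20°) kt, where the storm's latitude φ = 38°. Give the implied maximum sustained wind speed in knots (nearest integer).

ΔP = 1010 − 929 = 81 mb.
81^0.64 ≈ 16.651.
V ≈ 6 × 16.651 ≈ 99.9 kt.
Latitude correction: −1.4 × (38 − 20) = -25.2 kt.
Corrected V ≈ 74.7 kt → 75 kt.

75 kt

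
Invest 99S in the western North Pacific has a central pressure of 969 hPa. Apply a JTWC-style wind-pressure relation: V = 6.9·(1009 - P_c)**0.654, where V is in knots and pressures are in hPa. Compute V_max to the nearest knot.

77 kt

ΔP = 1009 − 969 = 40 hPa.
40^0.654 ≈ 11.162.
V ≈ 6.9 × 11.162 ≈ 77.0 kt.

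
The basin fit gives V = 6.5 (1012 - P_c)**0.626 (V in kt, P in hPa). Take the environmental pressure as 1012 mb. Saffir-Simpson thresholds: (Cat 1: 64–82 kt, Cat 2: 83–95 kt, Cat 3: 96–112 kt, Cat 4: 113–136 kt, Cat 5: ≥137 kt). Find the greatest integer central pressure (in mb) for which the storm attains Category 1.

Category 1 begins at V = 64 kt.
Required ΔP = (64/6.5)^(1/0.626) = 9.846^1.597 ≈ 38.61 mb.
P_c ≤ 1012 − 38.61 = 973.39, so the highest integer P_c is 973 mb.

973 mb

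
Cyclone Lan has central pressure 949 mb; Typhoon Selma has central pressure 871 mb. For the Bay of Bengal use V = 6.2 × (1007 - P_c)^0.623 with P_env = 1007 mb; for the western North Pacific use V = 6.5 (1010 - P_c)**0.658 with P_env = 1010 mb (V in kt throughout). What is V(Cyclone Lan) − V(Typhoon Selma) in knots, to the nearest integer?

-89 kt

Cyclone Lan: ΔP = 58; V ≈ 6.2 × 58^0.623 ≈ 77.80 kt.
Typhoon Selma: ΔP = 139; V ≈ 6.5 × 139^0.658 ≈ 167.12 kt.
Difference ≈ 77.80 − 167.12 = -89.32 → -89 kt.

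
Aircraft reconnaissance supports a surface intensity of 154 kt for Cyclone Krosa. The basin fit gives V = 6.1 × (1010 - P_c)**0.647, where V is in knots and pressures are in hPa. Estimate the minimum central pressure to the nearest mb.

ΔP = (V / 6.1)^(1/0.647) = (154/6.1)^1.546.
154/6.1 = 25.246; 25.246^1.546 ≈ 146.97 mb.
P_c = 1010 − 146.97 = 863.03 ≈ 863 mb.

863 mb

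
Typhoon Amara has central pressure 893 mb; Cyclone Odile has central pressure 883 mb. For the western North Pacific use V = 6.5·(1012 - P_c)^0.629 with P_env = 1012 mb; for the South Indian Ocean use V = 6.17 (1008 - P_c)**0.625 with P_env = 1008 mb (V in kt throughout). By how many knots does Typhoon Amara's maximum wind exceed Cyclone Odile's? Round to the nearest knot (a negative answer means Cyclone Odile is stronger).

5 kt

Typhoon Amara: ΔP = 119; V ≈ 6.5 × 119^0.629 ≈ 131.35 kt.
Cyclone Odile: ΔP = 125; V ≈ 6.17 × 125^0.625 ≈ 126.14 kt.
Difference ≈ 131.35 − 126.14 = 5.21 → 5 kt.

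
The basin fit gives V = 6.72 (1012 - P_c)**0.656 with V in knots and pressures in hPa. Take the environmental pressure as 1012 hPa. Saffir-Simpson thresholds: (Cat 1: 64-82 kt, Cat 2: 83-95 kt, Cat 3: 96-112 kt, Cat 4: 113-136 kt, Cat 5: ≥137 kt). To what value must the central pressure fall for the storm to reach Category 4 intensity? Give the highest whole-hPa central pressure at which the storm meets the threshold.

Category 4 begins at V = 113 kt.
Required ΔP = (113/6.72)^(1/0.656) = 16.815^1.524 ≈ 73.87 hPa.
P_c ≤ 1012 − 73.87 = 938.13, so the highest integer P_c is 938 hPa.

938 hPa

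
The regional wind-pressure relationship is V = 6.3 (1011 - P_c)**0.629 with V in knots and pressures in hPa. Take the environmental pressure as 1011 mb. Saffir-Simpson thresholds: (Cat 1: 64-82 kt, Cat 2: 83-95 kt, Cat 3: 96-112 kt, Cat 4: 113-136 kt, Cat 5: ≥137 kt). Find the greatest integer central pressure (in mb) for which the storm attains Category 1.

971 mb

Category 1 begins at V = 64 kt.
Required ΔP = (64/6.3)^(1/0.629) = 10.159^1.590 ≈ 39.87 mb.
P_c ≤ 1011 − 39.87 = 971.13, so the highest integer P_c is 971 mb.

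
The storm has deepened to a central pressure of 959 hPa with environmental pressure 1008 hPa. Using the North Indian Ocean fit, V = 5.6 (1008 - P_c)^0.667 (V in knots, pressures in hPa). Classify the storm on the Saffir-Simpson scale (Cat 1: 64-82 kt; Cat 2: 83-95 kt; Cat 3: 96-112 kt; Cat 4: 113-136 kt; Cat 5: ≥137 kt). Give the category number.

1

ΔP = 1008 − 959 = 49 hPa.
V ≈ 5.6 × 49^0.667 = 5.6 × 13.41 ≈ 75 kt.
75 kt falls in the Category 1 band.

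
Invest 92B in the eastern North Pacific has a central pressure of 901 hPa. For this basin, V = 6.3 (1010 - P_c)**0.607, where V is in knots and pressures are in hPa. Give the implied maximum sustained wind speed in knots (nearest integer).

109 kt

ΔP = 1010 − 901 = 109 hPa.
109^0.607 ≈ 17.247.
V ≈ 6.3 × 17.247 ≈ 108.7 kt.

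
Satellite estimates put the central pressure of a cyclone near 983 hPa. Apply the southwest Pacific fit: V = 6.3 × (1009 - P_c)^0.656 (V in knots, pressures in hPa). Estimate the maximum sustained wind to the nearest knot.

ΔP = 1009 − 983 = 26 hPa.
26^0.656 ≈ 8.477.
V ≈ 6.3 × 8.477 ≈ 53.4 kt.

53 kt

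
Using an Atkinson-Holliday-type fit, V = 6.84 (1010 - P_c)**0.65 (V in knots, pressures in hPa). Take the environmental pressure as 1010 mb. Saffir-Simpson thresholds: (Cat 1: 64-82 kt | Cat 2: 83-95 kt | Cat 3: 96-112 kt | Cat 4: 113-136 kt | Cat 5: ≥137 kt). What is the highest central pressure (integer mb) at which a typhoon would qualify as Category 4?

935 mb

Category 4 begins at V = 113 kt.
Required ΔP = (113/6.84)^(1/0.65) = 16.520^1.538 ≈ 74.80 mb.
P_c ≤ 1010 − 74.80 = 935.20, so the highest integer P_c is 935 mb.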